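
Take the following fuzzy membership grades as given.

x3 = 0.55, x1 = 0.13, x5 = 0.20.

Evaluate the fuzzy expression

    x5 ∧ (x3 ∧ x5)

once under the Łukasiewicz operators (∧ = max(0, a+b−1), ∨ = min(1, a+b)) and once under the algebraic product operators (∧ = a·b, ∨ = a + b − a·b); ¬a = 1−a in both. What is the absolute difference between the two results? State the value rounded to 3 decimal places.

Under Łukasiewicz:
  x3 ∧ x5 = max(0, a+b−1) on (0.55, 0.20) = 0.00
  x5 ∧ (x3 ∧ x5) = max(0, a+b−1) on (0.20, 0.00) = 0.00
  → value = 0.0000
Under algebraic product:
  x3 ∧ x5 = a·b on (0.5500, 0.2000) = 0.1100
  x5 ∧ (x3 ∧ x5) = a·b on (0.2000, 0.1100) = 0.0220
  → value = 0.0220
|0.0000 − 0.0220| = 0.022

0.022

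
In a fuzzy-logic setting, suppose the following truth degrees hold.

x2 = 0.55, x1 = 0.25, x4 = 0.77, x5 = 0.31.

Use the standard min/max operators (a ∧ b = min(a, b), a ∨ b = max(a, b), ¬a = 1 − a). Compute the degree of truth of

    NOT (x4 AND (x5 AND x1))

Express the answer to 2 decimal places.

0.75

x5 AND x1 = min(a, b) on (0.31, 0.25) = 0.25
x4 AND (x5 AND x1) = min(a, b) on (0.77, 0.25) = 0.25
NOT (x4 AND (x5 AND x1)) = 1 − 0.25 = 0.75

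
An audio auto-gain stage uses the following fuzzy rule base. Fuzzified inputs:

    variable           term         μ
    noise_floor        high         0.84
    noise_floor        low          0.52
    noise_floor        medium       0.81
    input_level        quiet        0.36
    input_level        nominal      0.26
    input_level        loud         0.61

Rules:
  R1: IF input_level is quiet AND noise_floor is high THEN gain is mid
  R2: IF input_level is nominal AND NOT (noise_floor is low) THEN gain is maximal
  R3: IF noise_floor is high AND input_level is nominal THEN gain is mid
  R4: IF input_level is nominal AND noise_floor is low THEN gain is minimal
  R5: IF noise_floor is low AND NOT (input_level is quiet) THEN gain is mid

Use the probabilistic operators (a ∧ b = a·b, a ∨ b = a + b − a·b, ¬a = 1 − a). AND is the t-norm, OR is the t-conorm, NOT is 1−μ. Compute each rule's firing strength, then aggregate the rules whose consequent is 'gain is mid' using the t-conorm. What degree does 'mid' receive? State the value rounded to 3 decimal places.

R1: quiet=0.36, high=0.84; AND[a·b] → w = 0.3024
R2: nominal=0.26, ¬low=1−0.52=0.48; AND[a·b] → w = 0.1248
R3: high=0.84, nominal=0.26; AND[a·b] → w = 0.2184
R4: nominal=0.26, low=0.52; AND[a·b] → w = 0.1352
R5: low=0.52, ¬quiet=1−0.36=0.64; AND[a·b] → w = 0.3328
Rules with consequent 'mid': {R1, R3, R5} → strengths 0.3024, 0.2184, 0.3328
Aggregate via t-conorm [a + b − a·b]: 0.6362

0.636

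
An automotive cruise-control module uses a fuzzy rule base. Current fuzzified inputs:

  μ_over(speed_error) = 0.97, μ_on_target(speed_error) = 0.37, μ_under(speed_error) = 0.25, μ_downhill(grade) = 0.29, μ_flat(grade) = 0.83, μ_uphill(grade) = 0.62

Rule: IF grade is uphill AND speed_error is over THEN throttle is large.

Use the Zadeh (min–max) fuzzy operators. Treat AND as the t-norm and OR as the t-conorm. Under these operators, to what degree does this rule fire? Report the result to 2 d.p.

0.62

firing strength: uphill=0.62, over=0.97; AND[min(a, b)] → w = 0.62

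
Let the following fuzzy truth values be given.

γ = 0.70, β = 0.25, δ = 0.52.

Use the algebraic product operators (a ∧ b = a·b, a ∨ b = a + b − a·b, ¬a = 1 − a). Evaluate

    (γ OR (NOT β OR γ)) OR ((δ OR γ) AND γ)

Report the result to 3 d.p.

0.991

NOT β = 1 − 0.2500 = 0.7500
NOT β OR γ = a + b − a·b on (0.7500, 0.7000) = 0.9250
γ OR (NOT β OR γ) = a + b − a·b on (0.7000, 0.9250) = 0.9775
δ OR γ = a + b − a·b on (0.5200, 0.7000) = 0.8560
(δ OR γ) AND γ = a·b on (0.8560, 0.7000) = 0.5992
(γ OR (NOT β OR γ)) OR ((δ OR γ) AND γ) = a + b − a·b on (0.9775, 0.5992) = 0.9910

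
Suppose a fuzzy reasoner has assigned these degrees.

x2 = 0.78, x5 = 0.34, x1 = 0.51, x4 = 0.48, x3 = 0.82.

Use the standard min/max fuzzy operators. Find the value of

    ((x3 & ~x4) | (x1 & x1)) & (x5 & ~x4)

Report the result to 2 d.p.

~x4 = 1 − 0.48 = 0.52
x3 & ~x4 = min(a, b) on (0.82, 0.52) = 0.52
x1 & x1 = min(a, b) on (0.51, 0.51) = 0.51
(x3 & ~x4) | (x1 & x1) = max(a, b) on (0.52, 0.51) = 0.52
~x4 = 1 − 0.48 = 0.52
x5 & ~x4 = min(a, b) on (0.34, 0.52) = 0.34
((x3 & ~x4) | (x1 & x1)) & (x5 & ~x4) = min(a, b) on (0.52, 0.34) = 0.34

0.34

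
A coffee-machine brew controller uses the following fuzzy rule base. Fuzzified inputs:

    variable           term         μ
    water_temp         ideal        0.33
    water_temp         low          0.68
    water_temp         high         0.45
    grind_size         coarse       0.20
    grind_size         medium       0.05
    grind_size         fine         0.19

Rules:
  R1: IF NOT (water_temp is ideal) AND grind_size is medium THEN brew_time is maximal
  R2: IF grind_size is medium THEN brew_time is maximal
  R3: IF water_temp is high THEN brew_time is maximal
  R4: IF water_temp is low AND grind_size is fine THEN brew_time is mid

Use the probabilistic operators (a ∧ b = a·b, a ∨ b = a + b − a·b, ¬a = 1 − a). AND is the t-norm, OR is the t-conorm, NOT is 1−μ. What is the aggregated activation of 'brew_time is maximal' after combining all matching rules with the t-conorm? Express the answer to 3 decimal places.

R1: ¬ideal=1−0.33=0.67, medium=0.05; AND[a·b] → w = 0.0335
R2: medium=0.05 → w = 0.0500
R3: high=0.45 → w = 0.4500
R4: low=0.68, fine=0.19; AND[a·b] → w = 0.1292
Rules with consequent 'maximal': {R1, R2, R3} → strengths 0.0335, 0.0500, 0.4500
Aggregate via t-conorm [a + b − a·b]: 0.4950

0.495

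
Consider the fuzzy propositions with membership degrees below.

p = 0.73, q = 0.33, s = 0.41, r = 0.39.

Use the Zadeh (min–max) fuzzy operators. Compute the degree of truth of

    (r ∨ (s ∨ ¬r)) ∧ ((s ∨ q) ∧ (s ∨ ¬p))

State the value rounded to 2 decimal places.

¬r = 1 − 0.39 = 0.61
s ∨ ¬r = max(a, b) on (0.41, 0.61) = 0.61
r ∨ (s ∨ ¬r) = max(a, b) on (0.39, 0.61) = 0.61
s ∨ q = max(a, b) on (0.41, 0.33) = 0.41
¬p = 1 − 0.73 = 0.27
s ∨ ¬p = max(a, b) on (0.41, 0.27) = 0.41
(s ∨ q) ∧ (s ∨ ¬p) = min(a, b) on (0.41, 0.41) = 0.41
(r ∨ (s ∨ ¬r)) ∧ ((s ∨ q) ∧ (s ∨ ¬p)) = min(a, b) on (0.61, 0.41) = 0.41

0.41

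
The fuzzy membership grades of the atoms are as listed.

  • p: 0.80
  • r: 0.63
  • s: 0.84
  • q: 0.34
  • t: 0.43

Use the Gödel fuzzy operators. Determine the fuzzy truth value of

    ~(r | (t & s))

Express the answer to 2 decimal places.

0.37

t & s = min(a, b) on (0.43, 0.84) = 0.43
r | (t & s) = max(a, b) on (0.63, 0.43) = 0.63
~(r | (t & s)) = 1 − 0.63 = 0.37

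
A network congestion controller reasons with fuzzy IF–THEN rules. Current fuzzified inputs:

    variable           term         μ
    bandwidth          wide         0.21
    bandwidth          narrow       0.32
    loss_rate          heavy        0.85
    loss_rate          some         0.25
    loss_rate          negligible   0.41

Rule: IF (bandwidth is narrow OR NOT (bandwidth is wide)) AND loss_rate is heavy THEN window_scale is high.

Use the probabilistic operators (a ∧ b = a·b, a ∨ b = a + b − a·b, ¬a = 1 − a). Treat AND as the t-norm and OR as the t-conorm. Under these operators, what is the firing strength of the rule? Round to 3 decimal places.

firing strength: (narrow=0.32 OR ¬wide=1−0.21=0.79) = 0.8572; AND[a·b] with heavy=0.85 → w = 0.7286

0.729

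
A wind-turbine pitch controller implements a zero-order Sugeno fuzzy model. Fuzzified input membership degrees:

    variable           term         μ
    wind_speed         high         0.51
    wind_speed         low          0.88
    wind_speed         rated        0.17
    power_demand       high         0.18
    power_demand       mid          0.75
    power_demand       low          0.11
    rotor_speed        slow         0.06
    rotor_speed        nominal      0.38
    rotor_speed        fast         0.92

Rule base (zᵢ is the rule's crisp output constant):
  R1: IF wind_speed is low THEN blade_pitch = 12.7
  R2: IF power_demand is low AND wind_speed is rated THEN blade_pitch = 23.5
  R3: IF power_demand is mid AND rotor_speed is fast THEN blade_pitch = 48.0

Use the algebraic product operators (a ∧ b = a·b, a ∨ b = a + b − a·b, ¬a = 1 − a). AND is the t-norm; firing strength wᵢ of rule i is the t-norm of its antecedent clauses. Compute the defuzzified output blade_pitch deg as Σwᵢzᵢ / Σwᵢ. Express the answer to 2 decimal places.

28.16

R1 (z=12.7): low=0.88 → w = 0.8800
R2 (z=23.5): low=0.11, rated=0.17; AND[a·b] → w = 0.0187
R3 (z=48.0): mid=0.75, fast=0.92; AND[a·b] → w = 0.6900
Weighted average = (0.8800·12.7 + 0.0187·23.5 + 0.6900·48.0) / (0.8800 + 0.0187 + 0.6900)
  = 44.7355 / 1.5887 = 28.16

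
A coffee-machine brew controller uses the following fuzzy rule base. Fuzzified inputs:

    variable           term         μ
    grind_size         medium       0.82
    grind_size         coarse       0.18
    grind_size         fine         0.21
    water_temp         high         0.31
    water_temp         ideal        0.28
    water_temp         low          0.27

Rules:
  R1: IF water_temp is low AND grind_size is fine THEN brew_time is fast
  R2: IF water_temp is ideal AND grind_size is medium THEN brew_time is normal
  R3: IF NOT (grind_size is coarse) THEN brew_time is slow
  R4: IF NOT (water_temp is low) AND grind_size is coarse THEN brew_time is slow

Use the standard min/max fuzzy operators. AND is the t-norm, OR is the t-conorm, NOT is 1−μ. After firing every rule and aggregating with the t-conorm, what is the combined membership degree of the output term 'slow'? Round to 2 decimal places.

R1: low=0.27, fine=0.21; AND[min(a, b)] → w = 0.21
R2: ideal=0.28, medium=0.82; AND[min(a, b)] → w = 0.28
R3: ¬coarse=1−0.18=0.82 → w = 0.82
R4: ¬low=1−0.27=0.73, coarse=0.18; AND[min(a, b)] → w = 0.18
Rules with consequent 'slow': {R3, R4} → strengths 0.82, 0.18
Aggregate via t-conorm [max(a, b)]: 0.82

0.82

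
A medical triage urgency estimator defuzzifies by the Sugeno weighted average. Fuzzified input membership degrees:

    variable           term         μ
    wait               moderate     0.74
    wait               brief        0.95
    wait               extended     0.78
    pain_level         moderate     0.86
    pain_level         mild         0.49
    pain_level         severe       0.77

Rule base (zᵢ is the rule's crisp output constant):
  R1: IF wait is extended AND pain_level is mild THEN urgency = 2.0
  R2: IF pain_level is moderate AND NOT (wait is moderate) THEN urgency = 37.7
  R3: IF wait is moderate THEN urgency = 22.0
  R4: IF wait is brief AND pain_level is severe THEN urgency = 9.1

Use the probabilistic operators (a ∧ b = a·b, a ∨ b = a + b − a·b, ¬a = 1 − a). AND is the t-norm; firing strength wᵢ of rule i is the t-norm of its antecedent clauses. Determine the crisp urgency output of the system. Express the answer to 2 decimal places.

R1 (z=2.0): extended=0.78, mild=0.49; AND[a·b] → w = 0.3822
R2 (z=37.7): moderate=0.86, ¬moderate=1−0.74=0.26; AND[a·b] → w = 0.2236
R3 (z=22.0): moderate=0.74 → w = 0.7400
R4 (z=9.1): brief=0.95, severe=0.77; AND[a·b] → w = 0.7315
Weighted average = (0.3822·2.0 + 0.2236·37.7 + 0.7400·22.0 + 0.7315·9.1) / (0.3822 + 0.2236 + 0.7400 + 0.7315)
  = 32.1308 / 2.0773 = 15.47

15.47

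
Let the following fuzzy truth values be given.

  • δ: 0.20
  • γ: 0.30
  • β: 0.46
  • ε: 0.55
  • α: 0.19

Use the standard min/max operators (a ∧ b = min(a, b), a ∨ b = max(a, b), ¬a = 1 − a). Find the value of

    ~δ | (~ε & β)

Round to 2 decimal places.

~δ = 1 − 0.20 = 0.80
~ε = 1 − 0.55 = 0.45
~ε & β = min(a, b) on (0.45, 0.46) = 0.45
~δ | (~ε & β) = max(a, b) on (0.80, 0.45) = 0.80

0.80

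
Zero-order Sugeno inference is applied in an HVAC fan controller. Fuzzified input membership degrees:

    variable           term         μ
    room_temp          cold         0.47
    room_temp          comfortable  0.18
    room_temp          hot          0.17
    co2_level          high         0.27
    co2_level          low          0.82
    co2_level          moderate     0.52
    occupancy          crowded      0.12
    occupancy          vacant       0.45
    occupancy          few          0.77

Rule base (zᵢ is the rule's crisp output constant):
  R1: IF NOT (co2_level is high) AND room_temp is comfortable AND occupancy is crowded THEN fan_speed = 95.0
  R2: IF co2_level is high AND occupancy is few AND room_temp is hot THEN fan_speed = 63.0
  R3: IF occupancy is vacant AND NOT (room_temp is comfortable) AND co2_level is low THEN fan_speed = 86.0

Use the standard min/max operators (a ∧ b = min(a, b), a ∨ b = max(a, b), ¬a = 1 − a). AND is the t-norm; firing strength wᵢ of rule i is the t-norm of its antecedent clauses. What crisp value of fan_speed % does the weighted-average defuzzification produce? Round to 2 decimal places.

82.18

R1 (z=95.0): ¬high=1−0.27=0.73, comfortable=0.18, crowded=0.12; AND[min(a, b)] → w = 0.12
R2 (z=63.0): high=0.27, few=0.77, hot=0.17; AND[min(a, b)] → w = 0.17
R3 (z=86.0): vacant=0.45, ¬comfortable=1−0.18=0.82, low=0.82; AND[min(a, b)] → w = 0.45
Weighted average = (0.12·95.0 + 0.17·63.0 + 0.45·86.0) / (0.12 + 0.17 + 0.45)
  = 60.8100 / 0.7400 = 82.18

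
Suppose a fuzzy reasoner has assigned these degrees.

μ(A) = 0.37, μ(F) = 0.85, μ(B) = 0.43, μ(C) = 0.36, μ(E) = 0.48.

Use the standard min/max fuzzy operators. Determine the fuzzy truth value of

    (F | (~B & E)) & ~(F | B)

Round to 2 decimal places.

~B = 1 − 0.43 = 0.57
~B & E = min(a, b) on (0.57, 0.48) = 0.48
F | (~B & E) = max(a, b) on (0.85, 0.48) = 0.85
F | B = max(a, b) on (0.85, 0.43) = 0.85
~(F | B) = 1 − 0.85 = 0.15
(F | (~B & E)) & ~(F | B) = min(a, b) on (0.85, 0.15) = 0.15

0.15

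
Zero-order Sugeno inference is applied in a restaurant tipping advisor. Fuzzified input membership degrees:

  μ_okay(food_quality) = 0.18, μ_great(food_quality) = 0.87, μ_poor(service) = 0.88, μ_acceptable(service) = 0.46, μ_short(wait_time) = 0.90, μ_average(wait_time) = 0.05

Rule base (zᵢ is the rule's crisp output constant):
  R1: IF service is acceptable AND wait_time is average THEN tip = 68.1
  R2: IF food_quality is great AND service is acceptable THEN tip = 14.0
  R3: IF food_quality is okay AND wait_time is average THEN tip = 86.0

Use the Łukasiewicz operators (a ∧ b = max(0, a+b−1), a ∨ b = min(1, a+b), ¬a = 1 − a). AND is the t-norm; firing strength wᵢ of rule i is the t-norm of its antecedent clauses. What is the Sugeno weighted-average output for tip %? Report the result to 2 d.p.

14.00

R1 (z=68.1): acceptable=0.46, average=0.05; AND[max(0, a+b−1)] → w = 0.00
R2 (z=14.0): great=0.87, acceptable=0.46; AND[max(0, a+b−1)] → w = 0.33
R3 (z=86.0): okay=0.18, average=0.05; AND[max(0, a+b−1)] → w = 0.00
Weighted average = (0.00·68.1 + 0.33·14.0 + 0.00·86.0) / (0.00 + 0.33 + 0.00)
  = 4.6200 / 0.3300 = 14.00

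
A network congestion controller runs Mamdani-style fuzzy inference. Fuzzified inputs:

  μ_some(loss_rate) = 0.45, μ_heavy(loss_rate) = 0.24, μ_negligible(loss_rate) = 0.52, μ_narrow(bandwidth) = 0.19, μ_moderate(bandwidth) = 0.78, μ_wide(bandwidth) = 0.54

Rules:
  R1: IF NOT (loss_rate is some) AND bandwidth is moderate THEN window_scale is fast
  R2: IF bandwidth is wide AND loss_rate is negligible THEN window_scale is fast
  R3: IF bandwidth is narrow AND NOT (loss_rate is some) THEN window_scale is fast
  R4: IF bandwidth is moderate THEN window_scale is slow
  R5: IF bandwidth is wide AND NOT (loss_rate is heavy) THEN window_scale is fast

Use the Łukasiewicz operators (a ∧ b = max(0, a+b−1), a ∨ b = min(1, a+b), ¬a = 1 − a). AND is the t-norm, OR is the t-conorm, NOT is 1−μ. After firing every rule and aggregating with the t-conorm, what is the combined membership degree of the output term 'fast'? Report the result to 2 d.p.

R1: ¬some=1−0.45=0.55, moderate=0.78; AND[max(0, a+b−1)] → w = 0.33
R2: wide=0.54, negligible=0.52; AND[max(0, a+b−1)] → w = 0.06
R3: narrow=0.19, ¬some=1−0.45=0.55; AND[max(0, a+b−1)] → w = 0.00
R4: moderate=0.78 → w = 0.78
R5: wide=0.54, ¬heavy=1−0.24=0.76; AND[max(0, a+b−1)] → w = 0.30
Rules with consequent 'fast': {R1, R2, R3, R5} → strengths 0.33, 0.06, 0.00, 0.30
Aggregate via t-conorm [min(1, a+b)]: 0.69

0.69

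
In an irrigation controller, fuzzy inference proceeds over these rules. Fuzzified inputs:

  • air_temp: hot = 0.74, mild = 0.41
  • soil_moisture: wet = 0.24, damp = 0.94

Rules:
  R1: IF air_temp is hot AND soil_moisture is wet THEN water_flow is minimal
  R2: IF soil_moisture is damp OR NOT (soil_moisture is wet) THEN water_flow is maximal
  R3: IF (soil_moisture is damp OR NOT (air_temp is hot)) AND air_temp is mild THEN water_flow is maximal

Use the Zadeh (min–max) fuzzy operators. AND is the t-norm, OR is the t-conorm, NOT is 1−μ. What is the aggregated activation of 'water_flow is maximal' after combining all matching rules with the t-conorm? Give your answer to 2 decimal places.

R1: hot=0.74, wet=0.24; AND[min(a, b)] → w = 0.24
R2: damp=0.94, ¬wet=1−0.24=0.76; OR[max(a, b)] → w = 0.94
R3: (damp=0.94 OR ¬hot=1−0.74=0.26) = 0.94; AND[min(a, b)] with mild=0.41 → w = 0.41
Rules with consequent 'maximal': {R2, R3} → strengths 0.94, 0.41
Aggregate via t-conorm [max(a, b)]: 0.94

0.94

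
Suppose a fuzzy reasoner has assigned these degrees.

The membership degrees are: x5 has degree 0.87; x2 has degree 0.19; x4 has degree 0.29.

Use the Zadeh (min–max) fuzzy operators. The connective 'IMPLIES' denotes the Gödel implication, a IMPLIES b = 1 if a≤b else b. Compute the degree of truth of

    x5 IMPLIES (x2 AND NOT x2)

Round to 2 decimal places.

NOT x2 = 1 − 0.19 = 0.81
x2 AND NOT x2 = min(a, b) on (0.19, 0.81) = 0.19
x5 IMPLIES (x2 AND NOT x2)  [Gödel: 1 if a≤b else b] with a=0.87, b=0.19 → 0.19

0.19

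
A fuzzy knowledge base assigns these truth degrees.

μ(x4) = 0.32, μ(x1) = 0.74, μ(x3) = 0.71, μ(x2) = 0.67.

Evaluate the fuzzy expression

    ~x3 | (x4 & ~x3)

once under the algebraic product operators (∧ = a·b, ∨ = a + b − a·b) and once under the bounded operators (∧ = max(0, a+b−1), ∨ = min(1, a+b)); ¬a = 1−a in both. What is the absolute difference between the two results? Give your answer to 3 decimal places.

Under algebraic product:
  ~x3 = 1 − 0.7100 = 0.2900
  ~x3 = 1 − 0.7100 = 0.2900
  x4 & ~x3 = a·b on (0.3200, 0.2900) = 0.0928
  ~x3 | (x4 & ~x3) = a + b − a·b on (0.2900, 0.0928) = 0.3559
  → value = 0.3559
Under bounded:
  ~x3 = 1 − 0.71 = 0.29
  ~x3 = 1 − 0.71 = 0.29
  x4 & ~x3 = max(0, a+b−1) on (0.32, 0.29) = 0.00
  ~x3 | (x4 & ~x3) = min(1, a+b) on (0.29, 0.00) = 0.29
  → value = 0.2900
|0.3559 − 0.2900| = 0.066

0.066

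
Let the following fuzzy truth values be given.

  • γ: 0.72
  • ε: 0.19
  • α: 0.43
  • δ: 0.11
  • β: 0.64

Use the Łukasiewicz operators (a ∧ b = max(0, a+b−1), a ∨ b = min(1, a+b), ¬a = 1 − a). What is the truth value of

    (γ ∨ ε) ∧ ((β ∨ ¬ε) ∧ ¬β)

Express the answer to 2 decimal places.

0.27

γ ∨ ε = min(1, a+b) on (0.72, 0.19) = 0.91
¬ε = 1 − 0.19 = 0.81
β ∨ ¬ε = min(1, a+b) on (0.64, 0.81) = 1.00
¬β = 1 − 0.64 = 0.36
(β ∨ ¬ε) ∧ ¬β = max(0, a+b−1) on (1.00, 0.36) = 0.36
(γ ∨ ε) ∧ ((β ∨ ¬ε) ∧ ¬β) = max(0, a+b−1) on (0.91, 0.36) = 0.27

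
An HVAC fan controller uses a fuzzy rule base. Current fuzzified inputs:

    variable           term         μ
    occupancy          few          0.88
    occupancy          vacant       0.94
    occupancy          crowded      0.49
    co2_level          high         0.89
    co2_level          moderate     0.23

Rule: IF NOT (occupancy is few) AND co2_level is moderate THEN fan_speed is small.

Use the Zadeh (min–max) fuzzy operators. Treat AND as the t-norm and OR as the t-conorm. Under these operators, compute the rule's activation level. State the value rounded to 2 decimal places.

firing strength: ¬few=1−0.88=0.12, moderate=0.23; AND[min(a, b)] → w = 0.12

0.12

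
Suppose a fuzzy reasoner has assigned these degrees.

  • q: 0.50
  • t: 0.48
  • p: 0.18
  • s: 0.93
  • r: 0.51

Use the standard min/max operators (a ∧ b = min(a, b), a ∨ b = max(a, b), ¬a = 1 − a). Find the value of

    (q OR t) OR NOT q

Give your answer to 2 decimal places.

q OR t = max(a, b) on (0.50, 0.48) = 0.50
NOT q = 1 − 0.50 = 0.50
(q OR t) OR NOT q = max(a, b) on (0.50, 0.50) = 0.50

0.50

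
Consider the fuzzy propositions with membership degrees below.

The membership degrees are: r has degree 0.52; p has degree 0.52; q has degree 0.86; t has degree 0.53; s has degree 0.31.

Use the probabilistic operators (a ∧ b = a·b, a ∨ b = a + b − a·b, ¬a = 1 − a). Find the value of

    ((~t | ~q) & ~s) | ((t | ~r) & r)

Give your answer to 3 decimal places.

0.621

~t = 1 − 0.5300 = 0.4700
~q = 1 − 0.8600 = 0.1400
~t | ~q = a + b − a·b on (0.4700, 0.1400) = 0.5442
~s = 1 − 0.3100 = 0.6900
(~t | ~q) & ~s = a·b on (0.5442, 0.6900) = 0.3755
~r = 1 − 0.5200 = 0.4800
t | ~r = a + b − a·b on (0.5300, 0.4800) = 0.7556
(t | ~r) & r = a·b on (0.7556, 0.5200) = 0.3929
((~t | ~q) & ~s) | ((t | ~r) & r) = a + b − a·b on (0.3755, 0.3929) = 0.6209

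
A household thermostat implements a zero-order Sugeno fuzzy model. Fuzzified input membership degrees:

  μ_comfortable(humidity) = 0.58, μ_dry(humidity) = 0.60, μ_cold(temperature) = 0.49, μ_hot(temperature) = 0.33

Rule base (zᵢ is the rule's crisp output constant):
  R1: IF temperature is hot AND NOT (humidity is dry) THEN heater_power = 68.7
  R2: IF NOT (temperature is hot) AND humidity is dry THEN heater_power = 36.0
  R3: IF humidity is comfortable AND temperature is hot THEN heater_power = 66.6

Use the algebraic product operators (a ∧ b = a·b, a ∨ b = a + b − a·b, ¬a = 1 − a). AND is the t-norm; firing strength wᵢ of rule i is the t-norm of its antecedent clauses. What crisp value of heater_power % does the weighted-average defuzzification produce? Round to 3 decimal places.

50.024

R1 (z=68.7): hot=0.33, ¬dry=1−0.60=0.40; AND[a·b] → w = 0.1320
R2 (z=36.0): ¬hot=1−0.33=0.67, dry=0.60; AND[a·b] → w = 0.4020
R3 (z=66.6): comfortable=0.58, hot=0.33; AND[a·b] → w = 0.1914
Weighted average = (0.1320·68.7 + 0.4020·36.0 + 0.1914·66.6) / (0.1320 + 0.4020 + 0.1914)
  = 36.2876 / 0.7254 = 50.024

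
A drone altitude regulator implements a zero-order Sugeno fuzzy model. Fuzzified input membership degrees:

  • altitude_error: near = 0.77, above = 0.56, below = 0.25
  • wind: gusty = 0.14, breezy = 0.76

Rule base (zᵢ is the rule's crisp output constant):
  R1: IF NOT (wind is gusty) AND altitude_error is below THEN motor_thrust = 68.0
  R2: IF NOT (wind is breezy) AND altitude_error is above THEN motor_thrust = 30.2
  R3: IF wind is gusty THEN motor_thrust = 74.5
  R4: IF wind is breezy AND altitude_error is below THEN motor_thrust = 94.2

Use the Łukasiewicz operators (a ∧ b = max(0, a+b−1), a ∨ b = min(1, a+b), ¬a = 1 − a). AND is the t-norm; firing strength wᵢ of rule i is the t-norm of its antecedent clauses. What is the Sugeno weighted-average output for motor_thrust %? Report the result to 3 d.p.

72.508

R1 (z=68.0): ¬gusty=1−0.14=0.86, below=0.25; AND[max(0, a+b−1)] → w = 0.11
R2 (z=30.2): ¬breezy=1−0.76=0.24, above=0.56; AND[max(0, a+b−1)] → w = 0.00
R3 (z=74.5): gusty=0.14 → w = 0.14
R4 (z=94.2): breezy=0.76, below=0.25; AND[max(0, a+b−1)] → w = 0.01
Weighted average = (0.11·68.0 + 0.00·30.2 + 0.14·74.5 + 0.01·94.2) / (0.11 + 0.00 + 0.14 + 0.01)
  = 18.8520 / 0.2600 = 72.508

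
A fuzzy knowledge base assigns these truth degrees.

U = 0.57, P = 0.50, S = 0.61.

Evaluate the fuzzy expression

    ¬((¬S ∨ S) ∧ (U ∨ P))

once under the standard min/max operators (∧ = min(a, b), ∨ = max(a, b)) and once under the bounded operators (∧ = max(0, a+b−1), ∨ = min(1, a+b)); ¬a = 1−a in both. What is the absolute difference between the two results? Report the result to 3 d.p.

Under standard min/max:
  ¬S = 1 − 0.61 = 0.39
  ¬S ∨ S = max(a, b) on (0.39, 0.61) = 0.61
  U ∨ P = max(a, b) on (0.57, 0.50) = 0.57
  (¬S ∨ S) ∧ (U ∨ P) = min(a, b) on (0.61, 0.57) = 0.57
  ¬((¬S ∨ S) ∧ (U ∨ P)) = 1 − 0.57 = 0.43
  → value = 0.4300
Under bounded:
  ¬S = 1 − 0.61 = 0.39
  ¬S ∨ S = min(1, a+b) on (0.39, 0.61) = 1.00
  U ∨ P = min(1, a+b) on (0.57, 0.50) = 1.00
  (¬S ∨ S) ∧ (U ∨ P) = max(0, a+b−1) on (1.00, 1.00) = 1.00
  ¬((¬S ∨ S) ∧ (U ∨ P)) = 1 − 1.00 = 0.00
  → value = 0.0000
|0.4300 − 0.0000| = 0.430

0.430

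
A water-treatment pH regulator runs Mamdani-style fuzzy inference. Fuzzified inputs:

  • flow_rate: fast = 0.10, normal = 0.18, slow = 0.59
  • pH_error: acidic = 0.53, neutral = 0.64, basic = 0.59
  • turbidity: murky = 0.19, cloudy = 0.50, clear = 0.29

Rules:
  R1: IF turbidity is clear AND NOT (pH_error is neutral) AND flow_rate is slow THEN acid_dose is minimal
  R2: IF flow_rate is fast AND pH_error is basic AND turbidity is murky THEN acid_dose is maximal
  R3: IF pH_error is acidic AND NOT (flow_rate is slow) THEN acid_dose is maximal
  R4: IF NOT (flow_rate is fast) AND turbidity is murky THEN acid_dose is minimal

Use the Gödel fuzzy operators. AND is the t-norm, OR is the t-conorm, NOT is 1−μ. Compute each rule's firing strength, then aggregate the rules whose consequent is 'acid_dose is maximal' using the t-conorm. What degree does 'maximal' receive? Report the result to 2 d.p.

0.41

R1: clear=0.29, ¬neutral=1−0.64=0.36, slow=0.59; AND[min(a, b)] → w = 0.29
R2: fast=0.10, basic=0.59, murky=0.19; AND[min(a, b)] → w = 0.10
R3: acidic=0.53, ¬slow=1−0.59=0.41; AND[min(a, b)] → w = 0.41
R4: ¬fast=1−0.10=0.90, murky=0.19; AND[min(a, b)] → w = 0.19
Rules with consequent 'maximal': {R2, R3} → strengths 0.10, 0.41
Aggregate via t-conorm [max(a, b)]: 0.41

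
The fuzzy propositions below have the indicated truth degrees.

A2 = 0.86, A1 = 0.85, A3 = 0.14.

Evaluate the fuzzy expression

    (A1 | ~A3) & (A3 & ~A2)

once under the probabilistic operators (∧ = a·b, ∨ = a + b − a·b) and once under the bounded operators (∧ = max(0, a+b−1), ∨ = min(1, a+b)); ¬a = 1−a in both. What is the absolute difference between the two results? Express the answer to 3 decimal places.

0.019

Under probabilistic:
  ~A3 = 1 − 0.1400 = 0.8600
  A1 | ~A3 = a + b − a·b on (0.8500, 0.8600) = 0.9790
  ~A2 = 1 − 0.8600 = 0.1400
  A3 & ~A2 = a·b on (0.1400, 0.1400) = 0.0196
  (A1 | ~A3) & (A3 & ~A2) = a·b on (0.9790, 0.0196) = 0.0192
  → value = 0.0192
Under bounded:
  ~A3 = 1 − 0.14 = 0.86
  A1 | ~A3 = min(1, a+b) on (0.85, 0.86) = 1.00
  ~A2 = 1 − 0.86 = 0.14
  A3 & ~A2 = max(0, a+b−1) on (0.14, 0.14) = 0.00
  (A1 | ~A3) & (A3 & ~A2) = max(0, a+b−1) on (1.00, 0.00) = 0.00
  → value = 0.0000
|0.0192 − 0.0000| = 0.019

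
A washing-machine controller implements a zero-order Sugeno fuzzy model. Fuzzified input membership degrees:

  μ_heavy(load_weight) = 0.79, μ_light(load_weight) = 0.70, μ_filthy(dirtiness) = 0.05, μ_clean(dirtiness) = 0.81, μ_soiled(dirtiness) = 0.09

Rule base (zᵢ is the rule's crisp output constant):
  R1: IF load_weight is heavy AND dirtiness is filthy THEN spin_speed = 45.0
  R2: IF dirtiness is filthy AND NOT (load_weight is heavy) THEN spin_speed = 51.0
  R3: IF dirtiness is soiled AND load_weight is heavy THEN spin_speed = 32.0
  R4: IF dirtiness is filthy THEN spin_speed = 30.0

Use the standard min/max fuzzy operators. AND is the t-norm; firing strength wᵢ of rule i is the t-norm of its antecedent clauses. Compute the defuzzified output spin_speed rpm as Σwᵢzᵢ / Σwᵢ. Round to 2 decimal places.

R1 (z=45.0): heavy=0.79, filthy=0.05; AND[min(a, b)] → w = 0.05
R2 (z=51.0): filthy=0.05, ¬heavy=1−0.79=0.21; AND[min(a, b)] → w = 0.05
R3 (z=32.0): soiled=0.09, heavy=0.79; AND[min(a, b)] → w = 0.09
R4 (z=30.0): filthy=0.05 → w = 0.05
Weighted average = (0.05·45.0 + 0.05·51.0 + 0.09·32.0 + 0.05·30.0) / (0.05 + 0.05 + 0.09 + 0.05)
  = 9.1800 / 0.2400 = 38.25

38.25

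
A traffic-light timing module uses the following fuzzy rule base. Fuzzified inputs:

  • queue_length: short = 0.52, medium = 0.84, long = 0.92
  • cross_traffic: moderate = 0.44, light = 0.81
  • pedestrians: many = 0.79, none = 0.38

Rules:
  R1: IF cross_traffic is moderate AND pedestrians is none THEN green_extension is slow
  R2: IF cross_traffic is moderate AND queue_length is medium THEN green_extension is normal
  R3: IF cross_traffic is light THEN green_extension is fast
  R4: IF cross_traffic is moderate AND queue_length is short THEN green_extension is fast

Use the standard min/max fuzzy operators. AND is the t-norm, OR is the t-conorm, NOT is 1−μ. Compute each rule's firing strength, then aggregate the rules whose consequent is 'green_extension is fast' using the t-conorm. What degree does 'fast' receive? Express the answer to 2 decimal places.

0.81

R1: moderate=0.44, none=0.38; AND[min(a, b)] → w = 0.38
R2: moderate=0.44, medium=0.84; AND[min(a, b)] → w = 0.44
R3: light=0.81 → w = 0.81
R4: moderate=0.44, short=0.52; AND[min(a, b)] → w = 0.44
Rules with consequent 'fast': {R3, R4} → strengths 0.81, 0.44
Aggregate via t-conorm [max(a, b)]: 0.81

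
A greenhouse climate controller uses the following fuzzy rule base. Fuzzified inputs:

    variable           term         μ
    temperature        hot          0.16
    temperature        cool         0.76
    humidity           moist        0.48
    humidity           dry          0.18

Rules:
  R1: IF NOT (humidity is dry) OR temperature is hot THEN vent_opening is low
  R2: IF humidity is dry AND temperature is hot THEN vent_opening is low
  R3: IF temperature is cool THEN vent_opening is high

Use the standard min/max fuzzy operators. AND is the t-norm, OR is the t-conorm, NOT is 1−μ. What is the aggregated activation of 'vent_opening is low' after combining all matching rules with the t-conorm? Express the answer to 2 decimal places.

R1: ¬dry=1−0.18=0.82, hot=0.16; OR[max(a, b)] → w = 0.82
R2: dry=0.18, hot=0.16; AND[min(a, b)] → w = 0.16
R3: cool=0.76 → w = 0.76
Rules with consequent 'low': {R1, R2} → strengths 0.82, 0.16
Aggregate via t-conorm [max(a, b)]: 0.82

0.82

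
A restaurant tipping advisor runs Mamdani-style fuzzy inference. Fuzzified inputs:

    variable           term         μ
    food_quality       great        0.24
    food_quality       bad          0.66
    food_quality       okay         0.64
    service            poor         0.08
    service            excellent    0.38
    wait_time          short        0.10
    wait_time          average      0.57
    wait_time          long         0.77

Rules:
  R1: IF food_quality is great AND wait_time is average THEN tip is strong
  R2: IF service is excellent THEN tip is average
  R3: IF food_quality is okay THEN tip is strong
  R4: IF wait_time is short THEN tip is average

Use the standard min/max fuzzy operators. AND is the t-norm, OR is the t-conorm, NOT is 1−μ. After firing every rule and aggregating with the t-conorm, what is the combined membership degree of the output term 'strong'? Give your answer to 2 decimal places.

0.64

R1: great=0.24, average=0.57; AND[min(a, b)] → w = 0.24
R2: excellent=0.38 → w = 0.38
R3: okay=0.64 → w = 0.64
R4: short=0.10 → w = 0.10
Rules with consequent 'strong': {R1, R3} → strengths 0.24, 0.64
Aggregate via t-conorm [max(a, b)]: 0.64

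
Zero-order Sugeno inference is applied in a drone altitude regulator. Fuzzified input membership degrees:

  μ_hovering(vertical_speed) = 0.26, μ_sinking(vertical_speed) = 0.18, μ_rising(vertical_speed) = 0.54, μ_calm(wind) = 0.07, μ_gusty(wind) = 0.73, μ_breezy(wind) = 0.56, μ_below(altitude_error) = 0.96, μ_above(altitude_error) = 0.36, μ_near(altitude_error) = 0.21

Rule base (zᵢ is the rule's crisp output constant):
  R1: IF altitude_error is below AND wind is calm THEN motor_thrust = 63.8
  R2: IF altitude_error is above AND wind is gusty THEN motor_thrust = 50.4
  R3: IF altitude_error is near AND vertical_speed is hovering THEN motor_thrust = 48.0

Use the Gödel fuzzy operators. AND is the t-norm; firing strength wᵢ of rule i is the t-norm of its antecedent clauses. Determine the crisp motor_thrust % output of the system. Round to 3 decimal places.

51.078

R1 (z=63.8): below=0.96, calm=0.07; AND[min(a, b)] → w = 0.07
R2 (z=50.4): above=0.36, gusty=0.73; AND[min(a, b)] → w = 0.36
R3 (z=48.0): near=0.21, hovering=0.26; AND[min(a, b)] → w = 0.21
Weighted average = (0.07·63.8 + 0.36·50.4 + 0.21·48.0) / (0.07 + 0.36 + 0.21)
  = 32.6900 / 0.6400 = 51.078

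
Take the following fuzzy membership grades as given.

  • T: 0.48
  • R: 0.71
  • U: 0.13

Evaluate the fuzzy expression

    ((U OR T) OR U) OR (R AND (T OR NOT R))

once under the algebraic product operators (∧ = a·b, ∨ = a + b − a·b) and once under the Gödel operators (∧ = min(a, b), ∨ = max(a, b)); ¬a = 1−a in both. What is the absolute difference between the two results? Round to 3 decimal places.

0.303

Under algebraic product:
  U OR T = a + b − a·b on (0.1300, 0.4800) = 0.5476
  (U OR T) OR U = a + b − a·b on (0.5476, 0.1300) = 0.6064
  NOT R = 1 − 0.7100 = 0.2900
  T OR NOT R = a + b − a·b on (0.4800, 0.2900) = 0.6308
  R AND (T OR NOT R) = a·b on (0.7100, 0.6308) = 0.4479
  ((U OR T) OR U) OR (R AND (T OR NOT R)) = a + b − a·b on (0.6064, 0.4479) = 0.7827
  → value = 0.7827
Under Gödel:
  U OR T = max(a, b) on (0.13, 0.48) = 0.48
  (U OR T) OR U = max(a, b) on (0.48, 0.13) = 0.48
  NOT R = 1 − 0.71 = 0.29
  T OR NOT R = max(a, b) on (0.48, 0.29) = 0.48
  R AND (T OR NOT R) = min(a, b) on (0.71, 0.48) = 0.48
  ((U OR T) OR U) OR (R AND (T OR NOT R)) = max(a, b) on (0.48, 0.48) = 0.48
  → value = 0.4800
|0.7827 − 0.4800| = 0.303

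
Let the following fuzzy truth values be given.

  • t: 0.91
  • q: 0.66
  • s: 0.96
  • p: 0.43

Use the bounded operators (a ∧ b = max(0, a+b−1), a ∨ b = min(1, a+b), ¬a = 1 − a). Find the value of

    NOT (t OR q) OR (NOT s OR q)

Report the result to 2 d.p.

t OR q = min(1, a+b) on (0.91, 0.66) = 1.00
NOT (t OR q) = 1 − 1.00 = 0.00
NOT s = 1 − 0.96 = 0.04
NOT s OR q = min(1, a+b) on (0.04, 0.66) = 0.70
NOT (t OR q) OR (NOT s OR q) = min(1, a+b) on (0.00, 0.70) = 0.70

0.70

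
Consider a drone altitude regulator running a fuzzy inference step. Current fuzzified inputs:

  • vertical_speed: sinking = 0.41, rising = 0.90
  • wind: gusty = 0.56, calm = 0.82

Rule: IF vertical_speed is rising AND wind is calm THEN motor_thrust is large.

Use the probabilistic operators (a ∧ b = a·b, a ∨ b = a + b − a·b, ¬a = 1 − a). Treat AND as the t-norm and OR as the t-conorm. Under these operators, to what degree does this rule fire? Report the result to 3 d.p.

0.738

firing strength: rising=0.90, calm=0.82; AND[a·b] → w = 0.7380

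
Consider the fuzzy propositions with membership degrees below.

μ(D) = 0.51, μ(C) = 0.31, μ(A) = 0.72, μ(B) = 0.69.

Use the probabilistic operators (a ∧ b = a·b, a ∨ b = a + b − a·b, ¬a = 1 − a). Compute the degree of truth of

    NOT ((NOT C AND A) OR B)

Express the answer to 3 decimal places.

NOT C = 1 − 0.3100 = 0.6900
NOT C AND A = a·b on (0.6900, 0.7200) = 0.4968
(NOT C AND A) OR B = a + b − a·b on (0.4968, 0.6900) = 0.8440
NOT ((NOT C AND A) OR B) = 1 − 0.8440 = 0.1560

0.156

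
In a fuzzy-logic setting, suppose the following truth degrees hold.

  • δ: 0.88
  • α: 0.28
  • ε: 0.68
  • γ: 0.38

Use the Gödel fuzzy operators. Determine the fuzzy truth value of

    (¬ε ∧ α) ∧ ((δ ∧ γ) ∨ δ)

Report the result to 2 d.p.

¬ε = 1 − 0.68 = 0.32
¬ε ∧ α = min(a, b) on (0.32, 0.28) = 0.28
δ ∧ γ = min(a, b) on (0.88, 0.38) = 0.38
(δ ∧ γ) ∨ δ = max(a, b) on (0.38, 0.88) = 0.88
(¬ε ∧ α) ∧ ((δ ∧ γ) ∨ δ) = min(a, b) on (0.28, 0.88) = 0.28

0.28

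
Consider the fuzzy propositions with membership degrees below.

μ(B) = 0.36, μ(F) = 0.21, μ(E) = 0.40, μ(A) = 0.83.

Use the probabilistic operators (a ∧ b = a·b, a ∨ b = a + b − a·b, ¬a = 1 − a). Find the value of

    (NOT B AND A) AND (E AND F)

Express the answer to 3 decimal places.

0.045

NOT B = 1 − 0.3600 = 0.6400
NOT B AND A = a·b on (0.6400, 0.8300) = 0.5312
E AND F = a·b on (0.4000, 0.2100) = 0.0840
(NOT B AND A) AND (E AND F) = a·b on (0.5312, 0.0840) = 0.0446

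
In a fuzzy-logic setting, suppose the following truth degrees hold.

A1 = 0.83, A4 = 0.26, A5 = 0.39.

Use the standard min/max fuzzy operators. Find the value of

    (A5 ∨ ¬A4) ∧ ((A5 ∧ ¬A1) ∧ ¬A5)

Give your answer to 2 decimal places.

0.17

¬A4 = 1 − 0.26 = 0.74
A5 ∨ ¬A4 = max(a, b) on (0.39, 0.74) = 0.74
¬A1 = 1 − 0.83 = 0.17
A5 ∧ ¬A1 = min(a, b) on (0.39, 0.17) = 0.17
¬A5 = 1 − 0.39 = 0.61
(A5 ∧ ¬A1) ∧ ¬A5 = min(a, b) on (0.17, 0.61) = 0.17
(A5 ∨ ¬A4) ∧ ((A5 ∧ ¬A1) ∧ ¬A5) = min(a, b) on (0.74, 0.17) = 0.17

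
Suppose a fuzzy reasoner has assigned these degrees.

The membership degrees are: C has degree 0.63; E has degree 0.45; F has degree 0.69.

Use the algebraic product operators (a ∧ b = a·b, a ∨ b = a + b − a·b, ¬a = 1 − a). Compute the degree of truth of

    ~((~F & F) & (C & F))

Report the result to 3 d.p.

~F = 1 − 0.6900 = 0.3100
~F & F = a·b on (0.3100, 0.6900) = 0.2139
C & F = a·b on (0.6300, 0.6900) = 0.4347
(~F & F) & (C & F) = a·b on (0.2139, 0.4347) = 0.0930
~((~F & F) & (C & F)) = 1 − 0.0930 = 0.9070

0.907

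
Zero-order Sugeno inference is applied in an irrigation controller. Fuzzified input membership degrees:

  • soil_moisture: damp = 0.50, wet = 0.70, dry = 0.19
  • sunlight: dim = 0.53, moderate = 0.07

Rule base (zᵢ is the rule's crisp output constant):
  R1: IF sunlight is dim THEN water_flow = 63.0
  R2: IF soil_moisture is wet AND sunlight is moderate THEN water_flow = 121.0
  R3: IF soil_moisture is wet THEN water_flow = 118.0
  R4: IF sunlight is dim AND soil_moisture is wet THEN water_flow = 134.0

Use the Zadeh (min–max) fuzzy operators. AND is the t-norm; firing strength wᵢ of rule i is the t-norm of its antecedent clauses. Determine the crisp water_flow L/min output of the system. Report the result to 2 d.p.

106.82

R1 (z=63.0): dim=0.53 → w = 0.53
R2 (z=121.0): wet=0.70, moderate=0.07; AND[min(a, b)] → w = 0.07
R3 (z=118.0): wet=0.70 → w = 0.70
R4 (z=134.0): dim=0.53, wet=0.70; AND[min(a, b)] → w = 0.53
Weighted average = (0.53·63.0 + 0.07·121.0 + 0.70·118.0 + 0.53·134.0) / (0.53 + 0.07 + 0.70 + 0.53)
  = 195.4800 / 1.8300 = 106.82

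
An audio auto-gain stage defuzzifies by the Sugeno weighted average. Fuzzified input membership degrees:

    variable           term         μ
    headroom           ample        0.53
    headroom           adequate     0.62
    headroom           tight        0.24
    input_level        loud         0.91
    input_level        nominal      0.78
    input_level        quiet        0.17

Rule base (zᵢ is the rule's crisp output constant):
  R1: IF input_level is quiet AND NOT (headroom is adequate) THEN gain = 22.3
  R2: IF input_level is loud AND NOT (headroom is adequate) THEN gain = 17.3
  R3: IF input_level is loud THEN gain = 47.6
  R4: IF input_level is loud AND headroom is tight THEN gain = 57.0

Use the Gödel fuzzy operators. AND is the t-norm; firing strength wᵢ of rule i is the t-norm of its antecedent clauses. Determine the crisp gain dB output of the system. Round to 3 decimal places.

39.624

R1 (z=22.3): quiet=0.17, ¬adequate=1−0.62=0.38; AND[min(a, b)] → w = 0.17
R2 (z=17.3): loud=0.91, ¬adequate=1−0.62=0.38; AND[min(a, b)] → w = 0.38
R3 (z=47.6): loud=0.91 → w = 0.91
R4 (z=57.0): loud=0.91, tight=0.24; AND[min(a, b)] → w = 0.24
Weighted average = (0.17·22.3 + 0.38·17.3 + 0.91·47.6 + 0.24·57.0) / (0.17 + 0.38 + 0.91 + 0.24)
  = 67.3610 / 1.7000 = 39.624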